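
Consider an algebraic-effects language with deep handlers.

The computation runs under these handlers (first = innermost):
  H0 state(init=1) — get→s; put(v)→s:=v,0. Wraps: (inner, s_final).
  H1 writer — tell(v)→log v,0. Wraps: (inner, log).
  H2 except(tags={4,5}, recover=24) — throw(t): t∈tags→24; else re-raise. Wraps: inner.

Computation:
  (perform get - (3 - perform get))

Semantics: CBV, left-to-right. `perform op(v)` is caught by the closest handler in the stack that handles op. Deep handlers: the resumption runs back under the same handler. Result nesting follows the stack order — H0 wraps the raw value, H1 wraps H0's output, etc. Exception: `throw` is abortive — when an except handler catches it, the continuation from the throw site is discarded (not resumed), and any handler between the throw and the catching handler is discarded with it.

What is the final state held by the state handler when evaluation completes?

Working:
get @ H0 ⇒ 1
get @ H0 ⇒ 1
H0 returns (-1, 1)
H1 returns ((-1, 1), ())
H2 returns ((-1, 1), ())
= ((-1, 1), ())

Answer: 1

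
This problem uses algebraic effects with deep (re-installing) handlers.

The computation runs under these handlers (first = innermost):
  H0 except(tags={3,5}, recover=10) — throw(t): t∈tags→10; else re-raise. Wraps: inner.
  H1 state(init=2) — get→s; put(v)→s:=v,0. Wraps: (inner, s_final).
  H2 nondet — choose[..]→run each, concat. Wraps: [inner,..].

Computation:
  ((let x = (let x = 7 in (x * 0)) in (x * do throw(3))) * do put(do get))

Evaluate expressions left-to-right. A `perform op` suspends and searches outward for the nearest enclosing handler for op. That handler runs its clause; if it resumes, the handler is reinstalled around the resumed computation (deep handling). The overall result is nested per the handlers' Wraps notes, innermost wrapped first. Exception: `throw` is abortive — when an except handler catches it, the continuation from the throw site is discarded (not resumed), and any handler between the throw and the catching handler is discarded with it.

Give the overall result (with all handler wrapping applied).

Answer: [(10, 2)]

Working:
throw(3) @ H0 caught ⇒ 10
H1 returns (10, 2)
H2 returns [(10, 2)]
= [(10, 2)]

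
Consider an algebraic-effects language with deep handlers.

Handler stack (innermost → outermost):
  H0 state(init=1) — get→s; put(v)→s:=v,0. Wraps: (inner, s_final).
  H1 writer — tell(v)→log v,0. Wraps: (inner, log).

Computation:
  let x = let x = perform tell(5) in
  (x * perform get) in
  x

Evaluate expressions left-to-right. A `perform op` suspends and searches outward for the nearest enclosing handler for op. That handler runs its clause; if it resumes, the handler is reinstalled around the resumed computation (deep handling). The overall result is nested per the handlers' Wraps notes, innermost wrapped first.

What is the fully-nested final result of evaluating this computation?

Working:
tell(5) @ H1 ⇒ log+=5
get @ H0 ⇒ 1
H0 returns (0, 1)
H1 returns ((0, 1), (5))
= ((0, 1), (5))

Answer: ((0, 1), (5))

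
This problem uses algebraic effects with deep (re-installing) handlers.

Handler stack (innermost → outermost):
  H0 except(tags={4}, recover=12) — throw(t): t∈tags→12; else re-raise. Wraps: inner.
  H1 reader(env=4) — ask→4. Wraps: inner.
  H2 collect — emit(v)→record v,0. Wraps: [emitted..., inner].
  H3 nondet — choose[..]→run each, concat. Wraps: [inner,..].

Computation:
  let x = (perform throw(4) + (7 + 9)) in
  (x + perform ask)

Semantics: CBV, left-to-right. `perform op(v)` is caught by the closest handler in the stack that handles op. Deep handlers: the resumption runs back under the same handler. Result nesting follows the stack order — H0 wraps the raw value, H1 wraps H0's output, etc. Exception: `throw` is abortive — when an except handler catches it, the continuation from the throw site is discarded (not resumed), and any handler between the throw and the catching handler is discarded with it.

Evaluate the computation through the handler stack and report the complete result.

Answer: [[12]]

Working:
throw(4) @ H0 caught ⇒ 12
H1 returns 12
H2 returns [12]
H3 returns [[12]]
= [[12]]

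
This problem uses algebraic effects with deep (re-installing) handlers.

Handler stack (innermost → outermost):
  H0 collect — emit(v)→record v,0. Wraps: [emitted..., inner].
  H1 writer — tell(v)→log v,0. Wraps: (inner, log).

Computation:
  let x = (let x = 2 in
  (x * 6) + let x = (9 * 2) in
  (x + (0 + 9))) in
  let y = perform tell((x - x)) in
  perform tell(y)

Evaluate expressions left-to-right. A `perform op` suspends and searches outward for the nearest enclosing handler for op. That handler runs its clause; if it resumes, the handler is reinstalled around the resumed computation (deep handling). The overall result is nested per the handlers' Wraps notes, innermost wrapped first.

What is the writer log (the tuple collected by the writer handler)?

Answer: (0, 0)

Working:
tell(0) @ H1 ⇒ log+=0
tell(0) @ H1 ⇒ log+=0
H0 returns [0]
H1 returns ([0], (0, 0))
= ([0], (0, 0))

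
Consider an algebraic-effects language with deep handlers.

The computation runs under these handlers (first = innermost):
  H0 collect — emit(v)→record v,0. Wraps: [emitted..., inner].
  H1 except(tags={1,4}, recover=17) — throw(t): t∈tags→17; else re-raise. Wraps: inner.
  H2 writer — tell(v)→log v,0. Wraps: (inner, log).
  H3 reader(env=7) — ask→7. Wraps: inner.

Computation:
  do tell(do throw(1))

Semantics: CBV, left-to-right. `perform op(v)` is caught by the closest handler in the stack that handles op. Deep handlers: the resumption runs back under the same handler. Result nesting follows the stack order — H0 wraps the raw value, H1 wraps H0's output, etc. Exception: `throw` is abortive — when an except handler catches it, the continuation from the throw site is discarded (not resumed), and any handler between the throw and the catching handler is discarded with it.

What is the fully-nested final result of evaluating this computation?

Answer: (17, ())

Step-by-step:
throw(1) @ H1 caught ⇒ 17
H2 returns (17, ())
H3 returns (17, ())
= (17, ())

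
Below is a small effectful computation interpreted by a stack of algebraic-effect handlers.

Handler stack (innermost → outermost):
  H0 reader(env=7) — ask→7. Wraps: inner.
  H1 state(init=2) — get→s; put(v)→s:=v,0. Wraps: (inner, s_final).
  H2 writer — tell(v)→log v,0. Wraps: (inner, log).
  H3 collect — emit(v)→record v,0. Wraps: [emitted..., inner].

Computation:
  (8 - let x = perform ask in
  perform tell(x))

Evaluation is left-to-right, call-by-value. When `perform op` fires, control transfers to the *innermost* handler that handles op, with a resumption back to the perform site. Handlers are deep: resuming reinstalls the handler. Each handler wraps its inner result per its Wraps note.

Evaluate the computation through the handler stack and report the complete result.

Answer: [((8, 2), (7))]

Working:
ask @ H0 ⇒ 7
tell(7) @ H2 ⇒ log+=7
H0 returns 8
H1 returns (8, 2)
H2 returns ((8, 2), (7))
H3 returns [((8, 2), (7))]
= [((8, 2), (7))]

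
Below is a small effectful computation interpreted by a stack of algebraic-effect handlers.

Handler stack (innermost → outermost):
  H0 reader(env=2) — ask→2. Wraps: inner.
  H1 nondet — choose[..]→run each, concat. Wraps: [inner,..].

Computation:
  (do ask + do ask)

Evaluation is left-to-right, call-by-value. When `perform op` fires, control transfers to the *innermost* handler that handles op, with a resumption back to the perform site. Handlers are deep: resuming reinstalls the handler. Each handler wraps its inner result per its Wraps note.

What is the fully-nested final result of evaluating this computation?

Step-by-step:
ask @ H0 ⇒ 2
ask @ H0 ⇒ 2
H0 returns 4
H1 returns [4]
= [4]

Answer: [4]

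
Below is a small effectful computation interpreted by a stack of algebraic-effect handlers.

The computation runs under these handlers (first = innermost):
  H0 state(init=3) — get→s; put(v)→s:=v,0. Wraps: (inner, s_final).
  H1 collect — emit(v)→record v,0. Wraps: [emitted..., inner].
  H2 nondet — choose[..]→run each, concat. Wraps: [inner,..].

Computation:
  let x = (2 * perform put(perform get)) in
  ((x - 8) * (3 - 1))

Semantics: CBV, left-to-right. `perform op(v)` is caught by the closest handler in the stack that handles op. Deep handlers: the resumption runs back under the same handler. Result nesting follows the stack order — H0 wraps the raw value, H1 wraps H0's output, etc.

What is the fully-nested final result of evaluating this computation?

Step-by-step:
get @ H0 ⇒ 3
put(3) @ H0 ⇒ s:=3
H0 returns (-16, 3)
H1 returns [(-16, 3)]
H2 returns [[(-16, 3)]]
= [[(-16, 3)]]

Answer: [[(-16, 3)]]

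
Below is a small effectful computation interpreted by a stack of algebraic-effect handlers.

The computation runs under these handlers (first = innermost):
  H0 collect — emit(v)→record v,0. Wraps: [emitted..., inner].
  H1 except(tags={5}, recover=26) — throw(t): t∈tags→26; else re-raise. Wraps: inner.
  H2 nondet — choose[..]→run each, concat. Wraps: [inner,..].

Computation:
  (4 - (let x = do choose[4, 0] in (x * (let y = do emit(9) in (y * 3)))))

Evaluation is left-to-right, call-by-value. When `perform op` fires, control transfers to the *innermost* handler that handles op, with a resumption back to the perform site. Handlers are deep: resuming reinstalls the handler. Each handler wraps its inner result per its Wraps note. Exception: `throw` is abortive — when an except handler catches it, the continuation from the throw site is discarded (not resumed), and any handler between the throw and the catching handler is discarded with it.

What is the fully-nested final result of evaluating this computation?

Answer: [[9, 4], [9, 4]]

Evaluation trace:
choose[4, 0] @ H2
  branch[0] choose=4:
    emit(9) @ H0 ⇒ out+=9
    H0 returns [9, 4]
    H1 returns [9, 4]
    H2 returns [[9, 4]]
  branch[1] choose=0:
    emit(9) @ H0 ⇒ out+=9
    H0 returns [9, 4]
    H1 returns [9, 4]
    H2 returns [[9, 4]]
= [[9, 4], [9, 4]]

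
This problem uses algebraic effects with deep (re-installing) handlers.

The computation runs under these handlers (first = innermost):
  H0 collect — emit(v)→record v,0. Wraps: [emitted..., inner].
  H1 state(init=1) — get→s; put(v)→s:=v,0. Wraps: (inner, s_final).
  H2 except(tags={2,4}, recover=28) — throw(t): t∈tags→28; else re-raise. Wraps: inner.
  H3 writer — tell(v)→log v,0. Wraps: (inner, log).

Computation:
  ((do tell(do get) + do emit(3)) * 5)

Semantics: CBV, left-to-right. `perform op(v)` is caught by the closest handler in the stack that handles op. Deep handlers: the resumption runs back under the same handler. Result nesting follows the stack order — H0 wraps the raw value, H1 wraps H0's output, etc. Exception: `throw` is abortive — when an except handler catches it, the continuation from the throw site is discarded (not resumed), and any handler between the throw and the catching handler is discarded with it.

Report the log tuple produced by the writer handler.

Evaluation trace:
get @ H1 ⇒ 1
tell(1) @ H3 ⇒ log+=1
emit(3) @ H0 ⇒ out+=3
H0 returns [3, 0]
H1 returns ([3, 0], 1)
H2 returns ([3, 0], 1)
H3 returns (([3, 0], 1), (1))
= (([3, 0], 1), (1))

Answer: (1)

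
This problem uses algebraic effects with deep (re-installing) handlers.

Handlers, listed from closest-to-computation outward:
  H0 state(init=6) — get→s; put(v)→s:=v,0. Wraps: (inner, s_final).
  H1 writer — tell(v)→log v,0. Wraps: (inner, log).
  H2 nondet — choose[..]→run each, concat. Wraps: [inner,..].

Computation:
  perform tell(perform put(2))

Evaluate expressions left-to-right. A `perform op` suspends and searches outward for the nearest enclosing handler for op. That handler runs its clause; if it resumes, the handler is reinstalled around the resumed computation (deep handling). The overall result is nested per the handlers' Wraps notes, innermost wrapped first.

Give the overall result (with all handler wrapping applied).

Working:
put(2) @ H0 ⇒ s:=2
tell(0) @ H1 ⇒ log+=0
H0 returns (0, 2)
H1 returns ((0, 2), (0))
H2 returns [((0, 2), (0))]
= [((0, 2), (0))]

Answer: [((0, 2), (0))]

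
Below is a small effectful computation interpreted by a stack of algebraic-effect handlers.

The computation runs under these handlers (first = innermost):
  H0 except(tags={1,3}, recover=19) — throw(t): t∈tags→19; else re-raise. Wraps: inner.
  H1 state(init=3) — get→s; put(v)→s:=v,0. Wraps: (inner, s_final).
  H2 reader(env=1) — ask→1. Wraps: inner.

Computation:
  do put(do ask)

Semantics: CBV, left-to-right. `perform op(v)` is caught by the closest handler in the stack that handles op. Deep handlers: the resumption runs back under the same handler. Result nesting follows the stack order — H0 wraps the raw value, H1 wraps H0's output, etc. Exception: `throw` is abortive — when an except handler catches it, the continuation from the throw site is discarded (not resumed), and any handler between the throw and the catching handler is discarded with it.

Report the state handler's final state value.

Answer: 1

Evaluation trace:
ask @ H2 ⇒ 1
put(1) @ H1 ⇒ s:=1
H0 returns 0
H1 returns (0, 1)
H2 returns (0, 1)
= (0, 1)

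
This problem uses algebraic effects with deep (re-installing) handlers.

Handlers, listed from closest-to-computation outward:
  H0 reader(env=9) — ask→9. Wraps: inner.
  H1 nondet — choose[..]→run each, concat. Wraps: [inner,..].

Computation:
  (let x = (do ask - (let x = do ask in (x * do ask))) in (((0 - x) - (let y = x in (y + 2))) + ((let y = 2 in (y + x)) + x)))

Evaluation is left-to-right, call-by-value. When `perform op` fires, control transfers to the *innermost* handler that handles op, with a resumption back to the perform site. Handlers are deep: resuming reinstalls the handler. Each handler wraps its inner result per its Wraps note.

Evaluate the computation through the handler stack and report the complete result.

Answer: [0]

Step-by-step:
ask @ H0 ⇒ 9
ask @ H0 ⇒ 9
ask @ H0 ⇒ 9
H0 returns 0
H1 returns [0]
= [0]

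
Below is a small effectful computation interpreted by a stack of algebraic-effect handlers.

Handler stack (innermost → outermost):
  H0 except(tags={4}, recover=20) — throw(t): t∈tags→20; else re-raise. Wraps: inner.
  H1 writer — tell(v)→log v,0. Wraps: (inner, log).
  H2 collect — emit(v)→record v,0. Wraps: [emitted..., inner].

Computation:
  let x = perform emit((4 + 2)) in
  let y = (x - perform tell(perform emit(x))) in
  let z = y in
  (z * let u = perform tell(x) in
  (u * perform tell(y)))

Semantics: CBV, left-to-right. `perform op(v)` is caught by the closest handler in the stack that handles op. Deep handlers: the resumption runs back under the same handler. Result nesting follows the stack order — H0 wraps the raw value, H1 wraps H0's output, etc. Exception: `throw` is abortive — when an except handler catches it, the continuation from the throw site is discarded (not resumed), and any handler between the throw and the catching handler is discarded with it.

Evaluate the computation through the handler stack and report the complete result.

Answer: [6, 0, (0, (0, 0, 0))]

Working:
emit(6) @ H2 ⇒ out+=6
emit(0) @ H2 ⇒ out+=0
tell(0) @ H1 ⇒ log+=0
tell(0) @ H1 ⇒ log+=0
tell(0) @ H1 ⇒ log+=0
H0 returns 0
H1 returns (0, (0, 0, 0))
H2 returns [6, 0, (0, (0, 0, 0))]
= [6, 0, (0, (0, 0, 0))]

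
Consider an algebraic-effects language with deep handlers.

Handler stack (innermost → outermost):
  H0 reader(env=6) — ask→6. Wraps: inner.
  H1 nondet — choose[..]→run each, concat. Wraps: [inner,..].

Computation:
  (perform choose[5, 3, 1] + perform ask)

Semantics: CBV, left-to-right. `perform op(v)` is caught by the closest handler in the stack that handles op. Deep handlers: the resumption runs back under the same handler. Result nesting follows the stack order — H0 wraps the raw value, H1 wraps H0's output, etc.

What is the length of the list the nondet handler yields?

Evaluation trace:
choose[5, 3, 1] @ H1
  branch[0] choose=5:
    ask @ H0 ⇒ 6
    H0 returns 11
    H1 returns [11]
  branch[1] choose=3:
    ask @ H0 ⇒ 6
    H0 returns 9
    H1 returns [9]
  branch[2] choose=1:
    ask @ H0 ⇒ 6
    H0 returns 7
    H1 returns [7]
= [11, 9, 7]

Answer: 3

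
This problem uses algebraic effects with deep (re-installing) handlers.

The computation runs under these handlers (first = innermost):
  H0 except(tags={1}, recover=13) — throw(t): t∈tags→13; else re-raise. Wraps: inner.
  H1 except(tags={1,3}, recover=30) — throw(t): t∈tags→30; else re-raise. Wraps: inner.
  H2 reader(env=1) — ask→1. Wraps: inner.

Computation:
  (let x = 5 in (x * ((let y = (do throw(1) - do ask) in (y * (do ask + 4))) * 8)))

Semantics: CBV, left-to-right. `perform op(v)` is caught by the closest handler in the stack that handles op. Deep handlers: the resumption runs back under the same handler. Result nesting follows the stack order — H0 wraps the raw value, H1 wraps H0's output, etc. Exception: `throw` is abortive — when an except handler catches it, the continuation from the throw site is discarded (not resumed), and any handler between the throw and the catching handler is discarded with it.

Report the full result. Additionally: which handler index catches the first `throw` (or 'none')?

Answer: 13 ; first throw caught by: H0

Evaluation trace:
throw(1) @ H0 caught ⇒ 13
H1 returns 13
H2 returns 13
= 13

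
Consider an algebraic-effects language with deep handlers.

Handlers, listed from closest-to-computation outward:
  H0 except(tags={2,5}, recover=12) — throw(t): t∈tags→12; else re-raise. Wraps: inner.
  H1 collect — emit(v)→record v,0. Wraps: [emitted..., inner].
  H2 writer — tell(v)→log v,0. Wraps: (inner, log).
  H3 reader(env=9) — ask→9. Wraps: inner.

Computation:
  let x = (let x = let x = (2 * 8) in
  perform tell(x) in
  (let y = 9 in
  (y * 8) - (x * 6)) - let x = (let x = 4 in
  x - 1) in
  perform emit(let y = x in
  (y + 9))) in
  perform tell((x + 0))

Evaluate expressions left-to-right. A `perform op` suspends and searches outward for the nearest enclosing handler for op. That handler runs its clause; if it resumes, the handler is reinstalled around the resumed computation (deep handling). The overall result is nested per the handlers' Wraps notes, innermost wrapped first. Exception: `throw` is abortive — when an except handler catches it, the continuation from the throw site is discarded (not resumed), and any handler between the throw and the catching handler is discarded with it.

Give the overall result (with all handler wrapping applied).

Working:
tell(16) @ H2 ⇒ log+=16
emit(12) @ H1 ⇒ out+=12
tell(72) @ H2 ⇒ log+=72
H0 returns 0
H1 returns [12, 0]
H2 returns ([12, 0], (16, 72))
H3 returns ([12, 0], (16, 72))
= ([12, 0], (16, 72))

Answer: ([12, 0], (16, 72))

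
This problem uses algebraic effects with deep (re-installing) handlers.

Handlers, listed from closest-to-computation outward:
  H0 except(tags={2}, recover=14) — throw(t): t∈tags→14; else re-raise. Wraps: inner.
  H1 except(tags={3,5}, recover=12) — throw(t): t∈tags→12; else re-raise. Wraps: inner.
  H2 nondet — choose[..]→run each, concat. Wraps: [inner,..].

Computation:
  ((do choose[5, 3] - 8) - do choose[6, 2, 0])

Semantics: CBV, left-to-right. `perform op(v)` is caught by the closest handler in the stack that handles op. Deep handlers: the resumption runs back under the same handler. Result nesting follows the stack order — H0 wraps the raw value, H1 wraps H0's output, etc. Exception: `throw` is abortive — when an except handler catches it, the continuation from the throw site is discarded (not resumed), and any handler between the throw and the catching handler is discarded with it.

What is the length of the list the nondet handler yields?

Answer: 6

Step-by-step:
choose[5, 3] @ H2
  branch[0] choose=5:
    choose[6, 2, 0] @ H2
      branch[0] choose=6:
        H0 returns -9
        H1 returns -9
        H2 returns [-9]
      branch[1] choose=2:
        H0 returns -5
        H1 returns -5
        H2 returns [-5]
      branch[2] choose=0:
        H0 returns -3
        H1 returns -3
        H2 returns [-3]
  branch[1] choose=3:
    choose[6, 2, 0] @ H2
      branch[0] choose=6:
        H0 returns -11
        H1 returns -11
        H2 returns [-11]
      branch[1] choose=2:
        H0 returns -7
        H1 returns -7
        H2 returns [-7]
      branch[2] choose=0:
        H0 returns -5
        H1 returns -5
        H2 returns [-5]
= [-9, -5, -3, -11, -7, -5]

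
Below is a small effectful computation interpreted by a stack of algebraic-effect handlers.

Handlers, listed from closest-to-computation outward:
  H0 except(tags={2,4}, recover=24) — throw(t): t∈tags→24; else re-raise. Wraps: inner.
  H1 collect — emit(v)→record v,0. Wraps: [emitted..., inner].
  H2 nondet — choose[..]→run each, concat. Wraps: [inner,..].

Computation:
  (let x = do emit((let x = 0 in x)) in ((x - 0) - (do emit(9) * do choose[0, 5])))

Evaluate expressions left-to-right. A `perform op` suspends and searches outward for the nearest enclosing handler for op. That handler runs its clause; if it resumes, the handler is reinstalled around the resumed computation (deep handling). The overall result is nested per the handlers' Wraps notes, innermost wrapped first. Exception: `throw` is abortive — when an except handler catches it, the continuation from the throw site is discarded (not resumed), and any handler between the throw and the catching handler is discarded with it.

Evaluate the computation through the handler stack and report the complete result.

Answer: [[0, 9, 0], [0, 9, 0]]

Working:
emit(0) @ H1 ⇒ out+=0
emit(9) @ H1 ⇒ out+=9
choose[0, 5] @ H2
  branch[0] choose=0:
    H0 returns 0
    H1 returns [0, 9, 0]
    H2 returns [[0, 9, 0]]
  branch[1] choose=5:
    H0 returns 0
    H1 returns [0, 9, 0]
    H2 returns [[0, 9, 0]]
= [[0, 9, 0], [0, 9, 0]]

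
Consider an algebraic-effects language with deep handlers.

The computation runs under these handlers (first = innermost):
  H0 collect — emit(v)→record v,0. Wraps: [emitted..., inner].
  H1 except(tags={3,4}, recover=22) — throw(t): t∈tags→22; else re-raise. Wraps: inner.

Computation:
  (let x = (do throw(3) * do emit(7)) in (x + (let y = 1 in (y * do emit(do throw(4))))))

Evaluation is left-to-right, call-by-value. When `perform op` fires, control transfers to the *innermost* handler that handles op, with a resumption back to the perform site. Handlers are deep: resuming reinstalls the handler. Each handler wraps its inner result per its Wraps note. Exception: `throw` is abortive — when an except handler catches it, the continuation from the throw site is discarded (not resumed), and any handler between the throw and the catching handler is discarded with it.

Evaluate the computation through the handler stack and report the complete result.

Evaluation trace:
throw(3) @ H1 caught ⇒ 22
= 22

Answer: 22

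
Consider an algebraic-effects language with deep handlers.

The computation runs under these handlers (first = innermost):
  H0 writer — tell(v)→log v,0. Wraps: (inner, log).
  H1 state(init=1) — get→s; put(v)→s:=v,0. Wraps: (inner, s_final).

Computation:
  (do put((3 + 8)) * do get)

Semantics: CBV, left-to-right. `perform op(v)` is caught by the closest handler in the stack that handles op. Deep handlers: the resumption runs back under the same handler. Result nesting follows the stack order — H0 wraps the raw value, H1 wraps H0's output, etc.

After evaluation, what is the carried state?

Answer: 11

Step-by-step:
put(11) @ H1 ⇒ s:=11
get @ H1 ⇒ 11
H0 returns (0, ())
H1 returns ((0, ()), 11)
= ((0, ()), 11)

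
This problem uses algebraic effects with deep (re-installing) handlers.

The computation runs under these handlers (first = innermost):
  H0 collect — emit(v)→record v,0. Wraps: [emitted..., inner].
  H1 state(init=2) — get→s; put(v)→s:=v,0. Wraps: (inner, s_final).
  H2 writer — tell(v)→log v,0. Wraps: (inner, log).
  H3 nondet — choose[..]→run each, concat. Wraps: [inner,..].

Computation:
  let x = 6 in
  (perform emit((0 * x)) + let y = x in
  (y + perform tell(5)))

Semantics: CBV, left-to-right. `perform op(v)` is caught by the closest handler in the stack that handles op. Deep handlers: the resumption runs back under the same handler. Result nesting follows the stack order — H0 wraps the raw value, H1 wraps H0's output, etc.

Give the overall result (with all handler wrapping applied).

Answer: [(([0, 6], 2), (5))]

Evaluation trace:
emit(0) @ H0 ⇒ out+=0
tell(5) @ H2 ⇒ log+=5
H0 returns [0, 6]
H1 returns ([0, 6], 2)
H2 returns (([0, 6], 2), (5))
H3 returns [(([0, 6], 2), (5))]
= [(([0, 6], 2), (5))]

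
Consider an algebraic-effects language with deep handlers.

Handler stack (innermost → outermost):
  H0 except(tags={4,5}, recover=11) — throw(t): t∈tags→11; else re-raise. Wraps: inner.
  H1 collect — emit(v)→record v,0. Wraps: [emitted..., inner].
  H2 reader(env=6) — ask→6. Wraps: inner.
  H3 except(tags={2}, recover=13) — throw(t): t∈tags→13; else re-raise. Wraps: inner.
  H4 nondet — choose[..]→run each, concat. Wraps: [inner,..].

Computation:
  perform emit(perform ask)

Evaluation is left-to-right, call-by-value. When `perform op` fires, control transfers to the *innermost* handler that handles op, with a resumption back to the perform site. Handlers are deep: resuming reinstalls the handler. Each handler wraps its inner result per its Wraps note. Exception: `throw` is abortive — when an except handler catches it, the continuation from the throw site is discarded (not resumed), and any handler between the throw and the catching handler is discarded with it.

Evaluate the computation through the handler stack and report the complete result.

Working:
ask @ H2 ⇒ 6
emit(6) @ H1 ⇒ out+=6
H0 returns 0
H1 returns [6, 0]
H2 returns [6, 0]
H3 returns [6, 0]
H4 returns [[6, 0]]
= [[6, 0]]

Answer: [[6, 0]]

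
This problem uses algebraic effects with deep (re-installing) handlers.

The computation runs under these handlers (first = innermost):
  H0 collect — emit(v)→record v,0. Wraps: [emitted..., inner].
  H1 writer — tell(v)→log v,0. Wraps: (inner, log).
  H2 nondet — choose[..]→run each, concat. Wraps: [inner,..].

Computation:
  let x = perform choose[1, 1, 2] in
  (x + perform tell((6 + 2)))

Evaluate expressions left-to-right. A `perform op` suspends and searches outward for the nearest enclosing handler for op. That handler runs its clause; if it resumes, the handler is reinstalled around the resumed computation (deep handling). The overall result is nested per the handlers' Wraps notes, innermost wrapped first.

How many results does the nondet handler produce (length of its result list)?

Step-by-step:
choose[1, 1, 2] @ H2
  branch[0] choose=1:
    tell(8) @ H1 ⇒ log+=8
    H0 returns [1]
    H1 returns ([1], (8))
    H2 returns [([1], (8))]
  branch[1] choose=1:
    tell(8) @ H1 ⇒ log+=8
    H0 returns [1]
    H1 returns ([1], (8))
    H2 returns [([1], (8))]
  branch[2] choose=2:
    tell(8) @ H1 ⇒ log+=8
    H0 returns [2]
    H1 returns ([2], (8))
    H2 returns [([2], (8))]
= [([1], (8)), ([1], (8)), ([2], (8))]

Answer: 3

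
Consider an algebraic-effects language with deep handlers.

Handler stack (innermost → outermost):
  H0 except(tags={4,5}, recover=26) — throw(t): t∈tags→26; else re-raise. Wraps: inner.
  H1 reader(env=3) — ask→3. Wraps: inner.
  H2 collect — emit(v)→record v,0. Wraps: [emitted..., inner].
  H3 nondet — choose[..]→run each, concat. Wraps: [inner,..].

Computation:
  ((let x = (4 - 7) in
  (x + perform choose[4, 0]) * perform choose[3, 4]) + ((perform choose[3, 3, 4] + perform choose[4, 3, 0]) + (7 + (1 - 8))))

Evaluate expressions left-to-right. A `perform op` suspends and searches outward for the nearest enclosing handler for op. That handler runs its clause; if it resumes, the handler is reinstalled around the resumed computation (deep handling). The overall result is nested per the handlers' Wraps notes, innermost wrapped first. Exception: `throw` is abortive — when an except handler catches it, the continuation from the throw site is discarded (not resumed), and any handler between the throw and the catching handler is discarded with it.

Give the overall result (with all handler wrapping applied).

Step-by-step:
choose[4, 0] @ H3
  branch[0] choose=4:
    choose[3, 4] @ H3
      branch[0] choose=3:
        choose[3, 3, 4] @ H3
          branch[0] choose=3:
            choose[4, 3, 0] @ H3
              branch[0] choose=4:
                H0 returns 10
                H1 returns 10
                H2 returns [10]
                H3 returns [[10]]
              branch[1] choose=3:
                H0 returns 9
                H1 returns 9
                H2 returns [9]
                H3 returns [[9]]
              branch[2] choose=0:
                H0 returns 6
                H1 returns 6
                H2 returns [6]
                H3 returns [[6]]
          branch[1] choose=3:
            choose[4, 3, 0] @ H3
              branch[0] choose=4:
                H0 returns 10
                H1 returns 10
                H2 returns [10]
                H3 returns [[10]]
              branch[1] choose=3:
                H0 returns 9
                H1 returns 9
                H2 returns [9]
                H3 returns [[9]]
              branch[2] choose=0:
                H0 returns 6
                H1 returns 6
                H2 returns [6]
                H3 returns [[6]]
          branch[2] choose=4:
            choose[4, 3, 0] @ H3
              branch[0] choose=4:
                H0 returns 11
                H1 returns 11
                H2 returns [11]
                H3 returns [[11]]
              branch[1] choose=3:
                H0 returns 10
                H1 returns 10
                H2 returns [10]
                H3 returns [[10]]
              branch[2] choose=0:
                H0 returns 7
                H1 returns 7
                H2 returns [7]
                H3 returns [[7]]
      branch[1] choose=4:
        choose[3, 3, 4] @ H3
          branch[0] choose=3:
            choose[4, 3, 0] @ H3
              branch[0] choose=4:
                H0 returns 11
                H1 returns 11
                H2 returns [11]
                H3 returns [[11]]
              branch[1] choose=3:
                H0 returns 10
                H1 returns 10
                H2 returns [10]
                H3 returns [[10]]
              branch[2] choose=0:
                H0 returns 7
                H1 returns 7
                H2 returns [7]
                H3 returns [[7]]
          branch[1] choose=3:
            choose[4, 3, 0] @ H3
              branch[0] choose=4:
                H0 returns 11
                H1 returns 11
                H2 returns [11]
                H3 returns [[11]]
              branch[1] choose=3:
                H0 returns 10
                H1 returns 10
                H2 returns [10]
                H3 returns [[10]]
              branch[2] choose=0:
                H0 returns 7
                H1 returns 7
                H2 returns [7]
                H3 returns [[7]]
          branch[2] choose=4:
            choose[4, 3, 0] @ H3
              branch[0] choose=4:
                H0 returns 12
                H1 returns 12
                H2 returns [12]
                H3 returns [[12]]
              branch[1] choose=3:
                H0 returns 11
                H1 returns 11
                H2 returns [11]
                H3 returns [[11]]
              branch[2] choose=0:
                H0 returns 8
                H1 returns 8
                H2 returns [8]
                H3 returns [[8]]
  branch[1] choose=0:
    choose[3, 4] @ H3
      branch[0] choose=3:
        choose[3, 3, 4] @ H3
          branch[0] choose=3:
            choose[4, 3, 0] @ H3
              branch[0] choose=4:
                H0 returns -2
                H1 returns -2
                H2 returns [-2]
                H3 returns [[-2]]
              branch[1] choose=3:
                H0 returns -3
                H1 returns -3
                H2 returns [-3]
                H3 returns [[-3]]
              branch[2] choose=0:
                H0 returns -6
                H1 returns -6
                H2 returns [-6]
                H3 returns [[-6]]
          branch[1] choose=3:
            choose[4, 3, 0] @ H3
              branch[0] choose=4:
                H0 returns -2
                H1 returns -2
                H2 returns [-2]
                H3 returns [[-2]]
              branch[1] choose=3:
                H0 returns -3
                H1 returns -3
                H2 returns [-3]
                H3 returns [[-3]]
              branch[2] choose=0:
                H0 returns -6
                H1 returns -6
                H2 returns [-6]
                H3 returns [[-6]]
          branch[2] choose=4:
            choose[4, 3, 0] @ H3
              branch[0] choose=4:
                H0 returns -1
                H1 returns -1
                H2 returns [-1]
                H3 returns [[-1]]
              branch[1] choose=3:
                H0 returns -2
                H1 returns -2
                H2 returns [-2]
                H3 returns [[-2]]
              branch[2] choose=0:
                H0 returns -5
                H1 returns -5
                H2 returns [-5]
                H3 returns [[-5]]
      branch[1] choose=4:
        choose[3, 3, 4] @ H3
          branch[0] choose=3:
            choose[4, 3, 0] @ H3
              branch[0] choose=4:
                H0 returns -5
                H1 returns -5
                H2 returns [-5]
                H3 returns [[-5]]
              branch[1] choose=3:
                H0 returns -6
                H1 returns -6
                H2 returns [-6]
                H3 returns [[-6]]
              branch[2] choose=0:
                H0 returns -9
                H1 returns -9
                H2 returns [-9]
                H3 returns [[-9]]
          branch[1] choose=3:
            choose[4, 3, 0] @ H3
              branch[0] choose=4:
                H0 returns -5
                H1 returns -5
                H2 returns [-5]
                H3 returns [[-5]]
              branch[1] choose=3:
                H0 returns -6
                H1 returns -6
                H2 returns [-6]
                H3 returns [[-6]]
              branch[2] choose=0:
                H0 returns -9
                H1 returns -9
                H2 returns [-9]
                H3 returns [[-9]]
          branch[2] choose=4:
            choose[4, 3, 0] @ H3
              branch[0] choose=4:
                H0 returns -4
                H1 returns -4
                H2 returns [-4]
                H3 returns [[-4]]
              branch[1] choose=3:
                H0 returns -5
                H1 returns -5
                H2 returns [-5]
                H3 returns [[-5]]
              branch[2] choose=0:
                H0 returns -8
                H1 returns -8
                H2 returns [-8]
                H3 returns [[-8]]
= [[10], [9], [6], [10], [9], [6], [11], [10], [7], [11], [10], [7], [11], [10], [7], [12], [11], [8], [-2], [-3], [-6], [-2], [-3], [-6], [-1], [-2], [-5], [-5], [-6], [-9], [-5], [-6], [-9], [-4], [-5], [-8]]

Answer: [[10], [9], [6], [10], [9], [6], [11], [10], [7], [11], [10], [7], [11], [10], [7], [12], [11], [8], [-2], [-3], [-6], [-2], [-3], [-6], [-1], [-2], [-5], [-5], [-6], [-9], [-5], [-6], [-9], [-4], [-5], [-8]]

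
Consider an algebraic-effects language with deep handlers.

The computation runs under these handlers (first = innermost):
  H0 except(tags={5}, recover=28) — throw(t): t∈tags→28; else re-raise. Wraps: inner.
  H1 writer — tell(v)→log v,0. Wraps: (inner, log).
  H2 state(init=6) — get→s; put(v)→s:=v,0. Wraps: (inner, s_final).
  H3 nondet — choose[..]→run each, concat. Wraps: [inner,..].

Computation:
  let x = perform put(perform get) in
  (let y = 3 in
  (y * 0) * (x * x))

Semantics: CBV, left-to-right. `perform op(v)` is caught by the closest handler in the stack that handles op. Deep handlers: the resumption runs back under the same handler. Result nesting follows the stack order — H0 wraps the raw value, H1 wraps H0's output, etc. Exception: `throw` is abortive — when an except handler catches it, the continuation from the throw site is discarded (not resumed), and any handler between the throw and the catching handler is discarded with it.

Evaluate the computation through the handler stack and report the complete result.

Answer: [((0, ()), 6)]

Working:
get @ H2 ⇒ 6
put(6) @ H2 ⇒ s:=6
H0 returns 0
H1 returns (0, ())
H2 returns ((0, ()), 6)
H3 returns [((0, ()), 6)]
= [((0, ()), 6)]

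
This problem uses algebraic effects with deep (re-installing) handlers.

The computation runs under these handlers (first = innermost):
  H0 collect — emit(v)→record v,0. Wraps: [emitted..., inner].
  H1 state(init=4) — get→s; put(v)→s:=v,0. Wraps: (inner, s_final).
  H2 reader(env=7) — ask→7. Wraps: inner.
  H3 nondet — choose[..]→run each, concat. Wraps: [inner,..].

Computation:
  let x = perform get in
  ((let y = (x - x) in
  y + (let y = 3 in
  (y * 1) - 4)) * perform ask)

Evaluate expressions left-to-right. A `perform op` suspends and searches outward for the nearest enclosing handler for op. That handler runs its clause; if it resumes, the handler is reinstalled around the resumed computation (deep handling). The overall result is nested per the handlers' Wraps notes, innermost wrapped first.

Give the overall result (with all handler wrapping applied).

Working:
get @ H1 ⇒ 4
ask @ H2 ⇒ 7
H0 returns [-7]
H1 returns ([-7], 4)
H2 returns ([-7], 4)
H3 returns [([-7], 4)]
= [([-7], 4)]

Answer: [([-7], 4)]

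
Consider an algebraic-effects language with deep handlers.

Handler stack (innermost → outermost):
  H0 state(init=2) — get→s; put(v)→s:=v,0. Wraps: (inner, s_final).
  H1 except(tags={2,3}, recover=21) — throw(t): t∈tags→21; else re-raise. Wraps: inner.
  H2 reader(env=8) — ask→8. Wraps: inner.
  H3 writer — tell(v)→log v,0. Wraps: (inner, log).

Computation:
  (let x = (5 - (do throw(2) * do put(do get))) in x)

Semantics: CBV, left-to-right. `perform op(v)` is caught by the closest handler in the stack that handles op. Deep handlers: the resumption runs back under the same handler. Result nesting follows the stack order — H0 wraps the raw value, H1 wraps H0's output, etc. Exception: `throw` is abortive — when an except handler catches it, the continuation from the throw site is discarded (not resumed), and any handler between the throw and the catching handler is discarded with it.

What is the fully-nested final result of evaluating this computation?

Step-by-step:
throw(2) @ H1 caught ⇒ 21
H2 returns 21
H3 returns (21, ())
= (21, ())

Answer: (21, ())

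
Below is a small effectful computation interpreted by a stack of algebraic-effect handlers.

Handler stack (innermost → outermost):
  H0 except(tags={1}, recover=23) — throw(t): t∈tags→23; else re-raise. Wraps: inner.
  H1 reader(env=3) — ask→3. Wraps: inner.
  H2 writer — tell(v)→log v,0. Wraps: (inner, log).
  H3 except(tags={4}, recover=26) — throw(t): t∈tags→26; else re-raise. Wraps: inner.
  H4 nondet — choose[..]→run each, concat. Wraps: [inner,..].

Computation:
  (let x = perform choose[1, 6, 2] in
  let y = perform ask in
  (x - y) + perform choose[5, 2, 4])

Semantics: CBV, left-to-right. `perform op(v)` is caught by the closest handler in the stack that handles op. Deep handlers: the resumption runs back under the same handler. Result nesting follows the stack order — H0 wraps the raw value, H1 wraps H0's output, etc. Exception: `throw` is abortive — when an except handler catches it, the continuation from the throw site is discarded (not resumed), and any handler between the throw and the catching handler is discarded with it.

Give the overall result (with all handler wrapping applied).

Working:
choose[1, 6, 2] @ H4
  branch[0] choose=1:
    ask @ H1 ⇒ 3
    choose[5, 2, 4] @ H4
      branch[0] choose=5:
        H0 returns 3
        H1 returns 3
        H2 returns (3, ())
        H3 returns (3, ())
        H4 returns [(3, ())]
      branch[1] choose=2:
        H0 returns 0
        H1 returns 0
        H2 returns (0, ())
        H3 returns (0, ())
        H4 returns [(0, ())]
      branch[2] choose=4:
        H0 returns 2
        H1 returns 2
        H2 returns (2, ())
        H3 returns (2, ())
        H4 returns [(2, ())]
  branch[1] choose=6:
    ask @ H1 ⇒ 3
    choose[5, 2, 4] @ H4
      branch[0] choose=5:
        H0 returns 8
        H1 returns 8
        H2 returns (8, ())
        H3 returns (8, ())
        H4 returns [(8, ())]
      branch[1] choose=2:
        H0 returns 5
        H1 returns 5
        H2 returns (5, ())
        H3 returns (5, ())
        H4 returns [(5, ())]
      branch[2] choose=4:
        H0 returns 7
        H1 returns 7
        H2 returns (7, ())
        H3 returns (7, ())
        H4 returns [(7, ())]
  branch[2] choose=2:
    ask @ H1 ⇒ 3
    choose[5, 2, 4] @ H4
      branch[0] choose=5:
        H0 returns 4
        H1 returns 4
        H2 returns (4, ())
        H3 returns (4, ())
        H4 returns [(4, ())]
      branch[1] choose=2:
        H0 returns 1
        H1 returns 1
        H2 returns (1, ())
        H3 returns (1, ())
        H4 returns [(1, ())]
      branch[2] choose=4:
        H0 returns 3
        H1 returns 3
        H2 returns (3, ())
        H3 returns (3, ())
        H4 returns [(3, ())]
= [(3, ()), (0, ()), (2, ()), (8, ()), (5, ()), (7, ()), (4, ()), (1, ()), (3, ())]

Answer: [(3, ()), (0, ()), (2, ()), (8, ()), (5, ()), (7, ()), (4, ()), (1, ()), (3, ())]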